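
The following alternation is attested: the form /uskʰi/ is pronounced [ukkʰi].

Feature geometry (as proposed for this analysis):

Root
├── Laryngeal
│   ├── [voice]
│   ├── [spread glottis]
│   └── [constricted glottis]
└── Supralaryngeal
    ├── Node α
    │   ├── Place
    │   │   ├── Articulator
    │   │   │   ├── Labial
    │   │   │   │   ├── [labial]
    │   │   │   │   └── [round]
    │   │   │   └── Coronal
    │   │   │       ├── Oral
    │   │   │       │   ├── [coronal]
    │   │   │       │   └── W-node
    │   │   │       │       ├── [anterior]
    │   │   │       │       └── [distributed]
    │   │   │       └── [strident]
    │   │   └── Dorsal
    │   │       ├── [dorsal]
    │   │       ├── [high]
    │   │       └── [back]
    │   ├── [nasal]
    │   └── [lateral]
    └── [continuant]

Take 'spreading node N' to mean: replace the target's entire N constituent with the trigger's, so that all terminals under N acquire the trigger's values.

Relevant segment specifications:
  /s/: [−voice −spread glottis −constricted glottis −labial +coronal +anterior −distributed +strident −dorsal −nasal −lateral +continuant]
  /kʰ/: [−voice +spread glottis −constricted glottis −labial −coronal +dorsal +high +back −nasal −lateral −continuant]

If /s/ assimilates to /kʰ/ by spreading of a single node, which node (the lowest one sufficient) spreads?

Feature comparison: [continuant], [coronal], [anterior], [distributed], [strident], [dorsal], [high], [back] differ between /s/ and [k]; the remaining terminals match.
The smallest constituent containing every changed terminal is Supralaryngeal — each of its daughters lacks at least one of the affected features.
Delinking /s/'s Supralaryngeal and associating /kʰ/'s Supralaryngeal gives precisely the feature bundle of [k].
[spread glottis] — on which /kʰ/ differs from /s/ — is unchanged, so Root cannot have spread; the constituent is no larger than Supralaryngeal.

Supralaryngeal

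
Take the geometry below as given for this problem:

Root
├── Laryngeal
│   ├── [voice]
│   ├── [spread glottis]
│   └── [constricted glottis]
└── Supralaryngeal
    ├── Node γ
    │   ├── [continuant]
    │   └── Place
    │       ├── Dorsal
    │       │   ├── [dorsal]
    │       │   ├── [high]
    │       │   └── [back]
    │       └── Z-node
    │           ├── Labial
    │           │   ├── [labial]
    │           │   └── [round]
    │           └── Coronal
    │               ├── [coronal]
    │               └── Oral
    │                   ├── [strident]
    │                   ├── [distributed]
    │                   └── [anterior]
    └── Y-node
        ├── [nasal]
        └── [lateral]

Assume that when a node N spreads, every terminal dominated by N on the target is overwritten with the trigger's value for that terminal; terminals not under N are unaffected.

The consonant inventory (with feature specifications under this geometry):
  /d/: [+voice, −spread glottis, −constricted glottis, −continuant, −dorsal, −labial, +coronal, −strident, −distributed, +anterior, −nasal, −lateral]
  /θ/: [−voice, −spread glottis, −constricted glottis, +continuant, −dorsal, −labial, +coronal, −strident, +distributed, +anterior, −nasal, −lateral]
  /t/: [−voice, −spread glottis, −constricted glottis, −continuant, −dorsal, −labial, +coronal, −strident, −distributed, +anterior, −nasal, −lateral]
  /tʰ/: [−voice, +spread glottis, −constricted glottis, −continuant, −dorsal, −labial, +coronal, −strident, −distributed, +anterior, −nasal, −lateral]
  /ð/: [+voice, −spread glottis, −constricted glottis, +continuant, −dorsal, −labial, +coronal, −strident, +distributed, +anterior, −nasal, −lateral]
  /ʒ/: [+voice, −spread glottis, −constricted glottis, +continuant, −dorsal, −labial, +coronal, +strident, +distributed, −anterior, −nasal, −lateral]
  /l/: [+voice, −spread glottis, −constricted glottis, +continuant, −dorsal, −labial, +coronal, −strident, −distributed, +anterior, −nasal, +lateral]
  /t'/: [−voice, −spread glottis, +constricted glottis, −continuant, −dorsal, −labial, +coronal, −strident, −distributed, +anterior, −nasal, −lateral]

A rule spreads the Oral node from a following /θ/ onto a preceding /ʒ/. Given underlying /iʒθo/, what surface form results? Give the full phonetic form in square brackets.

[iðθo]

Oral immediately or transitively dominates [strident], [distributed], [anterior].
Spreading Oral from /θ/ onto /ʒ/ replaces those values with /θ/'s: [−strident], [+distributed], [+anterior]. Features outside Oral ([voice], [spread glottis], [constricted glottis], …) stay as in /ʒ/.
Among the inventory, only /ð/ has exactly this specification, giving the surface form [iðθo].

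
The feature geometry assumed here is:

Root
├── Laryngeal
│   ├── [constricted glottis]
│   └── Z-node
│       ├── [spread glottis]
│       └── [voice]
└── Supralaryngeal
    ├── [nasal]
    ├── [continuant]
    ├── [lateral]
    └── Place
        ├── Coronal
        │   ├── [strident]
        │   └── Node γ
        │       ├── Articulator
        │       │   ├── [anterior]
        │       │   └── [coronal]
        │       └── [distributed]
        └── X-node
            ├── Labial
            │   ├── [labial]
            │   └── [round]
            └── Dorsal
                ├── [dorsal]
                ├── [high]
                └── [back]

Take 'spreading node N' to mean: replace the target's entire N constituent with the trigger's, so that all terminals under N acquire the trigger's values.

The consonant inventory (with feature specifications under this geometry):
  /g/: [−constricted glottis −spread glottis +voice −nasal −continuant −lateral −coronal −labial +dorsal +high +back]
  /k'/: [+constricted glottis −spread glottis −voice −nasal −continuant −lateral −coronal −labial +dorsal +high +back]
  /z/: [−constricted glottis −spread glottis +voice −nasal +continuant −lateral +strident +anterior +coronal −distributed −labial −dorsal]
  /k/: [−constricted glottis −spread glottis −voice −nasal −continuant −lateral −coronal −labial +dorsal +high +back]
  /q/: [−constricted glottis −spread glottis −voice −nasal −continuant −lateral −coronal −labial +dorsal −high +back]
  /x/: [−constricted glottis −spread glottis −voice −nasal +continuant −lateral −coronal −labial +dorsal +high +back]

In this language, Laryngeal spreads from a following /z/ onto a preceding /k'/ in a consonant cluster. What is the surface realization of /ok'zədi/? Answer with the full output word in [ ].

The Laryngeal node dominates the terminals [constricted glottis], [spread glottis], [voice].
Spreading Laryngeal from /z/ onto /k'/ replaces those values with /z/'s: [−constricted glottis], [−spread glottis], [+voice]. Features outside Laryngeal ([nasal], [continuant], [lateral], …) stay as in /k'/.
Among the inventory, only /g/ has exactly this specification, giving the surface form [ogzədi].

[ogzədi]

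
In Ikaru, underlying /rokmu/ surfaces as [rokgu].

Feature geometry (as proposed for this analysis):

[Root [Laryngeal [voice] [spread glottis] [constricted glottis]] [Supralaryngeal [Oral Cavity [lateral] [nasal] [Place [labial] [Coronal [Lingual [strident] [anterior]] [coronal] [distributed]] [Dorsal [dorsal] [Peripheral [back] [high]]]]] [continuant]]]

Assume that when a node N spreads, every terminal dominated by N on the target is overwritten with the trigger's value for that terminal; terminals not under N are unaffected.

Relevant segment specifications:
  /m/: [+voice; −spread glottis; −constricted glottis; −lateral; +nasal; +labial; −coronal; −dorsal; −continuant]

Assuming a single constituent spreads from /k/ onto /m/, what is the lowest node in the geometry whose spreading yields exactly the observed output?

/m/ and [g] differ in [nasal], [labial], [dorsal], [high], [back]; every other specified feature is identical.
In this geometry the lowest node dominating all of them is Oral Cavity: every daughter of Oral Cavity dominates only a proper subset, so no lower node suffices.
If Oral Cavity spreads, every terminal under it takes /k/'s value, producing [g] as observed.
[voice], a feature on which the two segments disagree outside Oral Cavity, is unchanged — nothing dominating it spread, and Oral Cavity is the minimal sufficient constituent.

Oral Cavity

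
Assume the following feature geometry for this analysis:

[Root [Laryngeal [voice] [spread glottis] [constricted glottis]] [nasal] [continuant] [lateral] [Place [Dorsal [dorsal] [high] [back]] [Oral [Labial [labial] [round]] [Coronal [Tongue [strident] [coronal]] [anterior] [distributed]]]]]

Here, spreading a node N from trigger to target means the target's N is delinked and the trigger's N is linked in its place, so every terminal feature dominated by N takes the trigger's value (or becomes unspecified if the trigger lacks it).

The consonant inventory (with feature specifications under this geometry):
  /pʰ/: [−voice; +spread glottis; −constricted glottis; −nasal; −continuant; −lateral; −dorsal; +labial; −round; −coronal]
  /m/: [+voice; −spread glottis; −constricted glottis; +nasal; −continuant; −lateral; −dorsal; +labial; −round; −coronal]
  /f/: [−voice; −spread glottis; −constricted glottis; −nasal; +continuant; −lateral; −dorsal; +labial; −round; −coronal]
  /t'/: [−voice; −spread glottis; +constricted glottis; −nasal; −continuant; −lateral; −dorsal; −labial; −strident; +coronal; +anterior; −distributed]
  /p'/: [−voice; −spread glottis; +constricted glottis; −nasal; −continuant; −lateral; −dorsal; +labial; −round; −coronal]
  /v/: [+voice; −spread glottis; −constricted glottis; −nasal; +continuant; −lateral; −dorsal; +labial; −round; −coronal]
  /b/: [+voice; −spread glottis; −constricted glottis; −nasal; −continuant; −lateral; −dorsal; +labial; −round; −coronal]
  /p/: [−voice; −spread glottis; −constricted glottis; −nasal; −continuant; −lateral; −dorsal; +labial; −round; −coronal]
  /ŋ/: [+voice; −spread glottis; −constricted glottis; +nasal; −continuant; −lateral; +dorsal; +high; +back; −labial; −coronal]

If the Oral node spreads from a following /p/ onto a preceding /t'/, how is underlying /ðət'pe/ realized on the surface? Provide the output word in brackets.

[ðəp'pe]

The Oral node dominates the terminals [labial], [round], [strident], [coronal], [anterior], [distributed].
The target acquires /p/'s values for everything under Oral — [+labial], [−round], [−coronal] — while keeping its own [voice], [spread glottis], [constricted glottis], ….
Among the inventory, only /p'/ has exactly this specification, giving the surface form [ðəp'pe].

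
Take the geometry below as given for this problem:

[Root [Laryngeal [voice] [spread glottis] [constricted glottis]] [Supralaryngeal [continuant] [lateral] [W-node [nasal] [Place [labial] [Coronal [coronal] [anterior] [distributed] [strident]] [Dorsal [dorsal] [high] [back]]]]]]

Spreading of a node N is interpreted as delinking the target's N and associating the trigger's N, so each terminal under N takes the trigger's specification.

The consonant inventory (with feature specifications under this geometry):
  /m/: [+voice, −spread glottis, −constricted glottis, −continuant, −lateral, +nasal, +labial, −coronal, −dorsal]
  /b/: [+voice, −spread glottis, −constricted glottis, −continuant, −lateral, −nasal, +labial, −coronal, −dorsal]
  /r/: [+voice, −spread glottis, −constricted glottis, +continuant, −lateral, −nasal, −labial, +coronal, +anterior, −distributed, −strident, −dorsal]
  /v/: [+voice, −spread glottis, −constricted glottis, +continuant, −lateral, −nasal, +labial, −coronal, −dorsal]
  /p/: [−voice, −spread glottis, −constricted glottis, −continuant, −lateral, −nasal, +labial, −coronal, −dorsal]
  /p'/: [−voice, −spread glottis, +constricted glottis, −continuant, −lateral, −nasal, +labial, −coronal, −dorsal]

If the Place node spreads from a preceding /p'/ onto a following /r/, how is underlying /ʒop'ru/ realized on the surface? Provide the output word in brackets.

[ʒop'vu]

Place immediately or transitively dominates [labial], [coronal], [anterior], [distributed], [strident], [dorsal], [high], [back].
The target acquires /p'/'s values for everything under Place — [+labial], [−coronal], [−dorsal] — while keeping its own [voice], [spread glottis], [constricted glottis], ….
Among the inventory, only /v/ has exactly this specification, giving the surface form [ʒop'vu].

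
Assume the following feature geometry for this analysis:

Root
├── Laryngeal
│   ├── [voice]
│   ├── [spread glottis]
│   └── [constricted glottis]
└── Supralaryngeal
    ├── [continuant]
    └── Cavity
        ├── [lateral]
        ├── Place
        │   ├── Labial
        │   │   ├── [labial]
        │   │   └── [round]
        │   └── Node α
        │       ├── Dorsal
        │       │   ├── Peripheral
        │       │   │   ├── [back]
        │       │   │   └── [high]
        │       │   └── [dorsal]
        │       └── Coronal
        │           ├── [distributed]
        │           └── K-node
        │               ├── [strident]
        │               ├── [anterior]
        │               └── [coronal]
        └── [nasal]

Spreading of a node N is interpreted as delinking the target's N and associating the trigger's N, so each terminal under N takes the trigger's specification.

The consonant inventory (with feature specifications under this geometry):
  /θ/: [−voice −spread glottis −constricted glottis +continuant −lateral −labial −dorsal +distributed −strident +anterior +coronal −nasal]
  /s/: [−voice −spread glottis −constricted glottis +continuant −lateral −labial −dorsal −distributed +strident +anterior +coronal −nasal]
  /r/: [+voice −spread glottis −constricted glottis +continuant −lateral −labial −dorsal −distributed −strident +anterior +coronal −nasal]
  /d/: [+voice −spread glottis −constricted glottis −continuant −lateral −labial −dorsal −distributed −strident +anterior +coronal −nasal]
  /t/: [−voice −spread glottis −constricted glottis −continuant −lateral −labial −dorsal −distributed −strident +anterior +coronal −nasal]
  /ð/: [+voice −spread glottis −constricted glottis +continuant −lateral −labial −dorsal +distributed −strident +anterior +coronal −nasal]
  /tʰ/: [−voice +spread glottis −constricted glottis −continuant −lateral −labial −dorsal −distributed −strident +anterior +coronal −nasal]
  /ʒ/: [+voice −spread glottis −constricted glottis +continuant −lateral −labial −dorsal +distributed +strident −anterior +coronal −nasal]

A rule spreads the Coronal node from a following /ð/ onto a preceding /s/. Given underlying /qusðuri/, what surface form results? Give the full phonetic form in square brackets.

Terminals under Coronal in this geometry: [distributed], [strident], [anterior], [coronal].
The target acquires /ð/'s values for everything under Coronal — [+distributed], [−strident], [+anterior], [+coronal] — while keeping its own [voice], [spread glottis], [constricted glottis], ….
Among the inventory, only /θ/ has exactly this specification, giving the surface form [quθðuri].

[quθðuri]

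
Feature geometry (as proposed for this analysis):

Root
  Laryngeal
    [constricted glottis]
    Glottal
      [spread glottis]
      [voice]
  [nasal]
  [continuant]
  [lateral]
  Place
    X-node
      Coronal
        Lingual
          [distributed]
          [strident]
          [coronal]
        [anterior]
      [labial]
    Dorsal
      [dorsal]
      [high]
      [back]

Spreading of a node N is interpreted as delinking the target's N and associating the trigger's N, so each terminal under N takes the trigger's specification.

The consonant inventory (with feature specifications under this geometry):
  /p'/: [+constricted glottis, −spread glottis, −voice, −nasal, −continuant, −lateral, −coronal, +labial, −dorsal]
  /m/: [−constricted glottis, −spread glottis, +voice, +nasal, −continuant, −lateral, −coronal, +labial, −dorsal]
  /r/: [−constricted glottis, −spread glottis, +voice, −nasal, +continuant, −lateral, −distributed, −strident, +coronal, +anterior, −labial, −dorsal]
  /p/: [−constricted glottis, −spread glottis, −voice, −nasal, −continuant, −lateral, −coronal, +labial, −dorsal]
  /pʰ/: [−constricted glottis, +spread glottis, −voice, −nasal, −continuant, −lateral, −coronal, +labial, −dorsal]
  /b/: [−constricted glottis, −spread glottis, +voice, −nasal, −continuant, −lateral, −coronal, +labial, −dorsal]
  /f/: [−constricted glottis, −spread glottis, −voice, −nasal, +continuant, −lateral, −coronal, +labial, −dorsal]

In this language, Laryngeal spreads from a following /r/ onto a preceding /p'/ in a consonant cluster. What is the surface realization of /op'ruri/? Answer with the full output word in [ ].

[obruri]

The Laryngeal node dominates the terminals [constricted glottis], [spread glottis], [voice].
After delinking /p'/'s Laryngeal and linking /r/'s, the affected terminals become [−constricted glottis], [−spread glottis], [+voice]; [nasal], [continuant], [lateral], … (outside Laryngeal) are retained from /p'/.
This feature bundle is that of [b], so /op'ruri/ surfaces as [obruri].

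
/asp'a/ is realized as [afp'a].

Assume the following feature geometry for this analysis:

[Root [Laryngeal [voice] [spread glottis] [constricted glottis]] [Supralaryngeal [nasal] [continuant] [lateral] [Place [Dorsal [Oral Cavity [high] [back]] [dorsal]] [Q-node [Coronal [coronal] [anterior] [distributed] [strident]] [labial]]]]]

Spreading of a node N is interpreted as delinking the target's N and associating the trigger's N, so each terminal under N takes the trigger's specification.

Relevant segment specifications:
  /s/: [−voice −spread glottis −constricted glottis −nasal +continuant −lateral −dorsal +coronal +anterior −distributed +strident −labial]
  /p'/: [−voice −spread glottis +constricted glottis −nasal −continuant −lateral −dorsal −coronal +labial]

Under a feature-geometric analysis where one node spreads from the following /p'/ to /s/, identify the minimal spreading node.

/s/ and [f] differ in [labial], [coronal], [anterior], [distributed], [strident]; every other specified feature is identical.
These terminals are all dominated by Q-node, and no proper subconstituent of Q-node covers them all; Q-node is their lowest common ancestor.
Delinking /s/'s Q-node and associating /p'/'s Q-node gives precisely the feature bundle of [f].
[constricted glottis], [continuant] stay as in /s/ although /p'/ differs there, so no node dominating them spread; among the remaining candidates Q-node is the lowest that derives the output.

Q-node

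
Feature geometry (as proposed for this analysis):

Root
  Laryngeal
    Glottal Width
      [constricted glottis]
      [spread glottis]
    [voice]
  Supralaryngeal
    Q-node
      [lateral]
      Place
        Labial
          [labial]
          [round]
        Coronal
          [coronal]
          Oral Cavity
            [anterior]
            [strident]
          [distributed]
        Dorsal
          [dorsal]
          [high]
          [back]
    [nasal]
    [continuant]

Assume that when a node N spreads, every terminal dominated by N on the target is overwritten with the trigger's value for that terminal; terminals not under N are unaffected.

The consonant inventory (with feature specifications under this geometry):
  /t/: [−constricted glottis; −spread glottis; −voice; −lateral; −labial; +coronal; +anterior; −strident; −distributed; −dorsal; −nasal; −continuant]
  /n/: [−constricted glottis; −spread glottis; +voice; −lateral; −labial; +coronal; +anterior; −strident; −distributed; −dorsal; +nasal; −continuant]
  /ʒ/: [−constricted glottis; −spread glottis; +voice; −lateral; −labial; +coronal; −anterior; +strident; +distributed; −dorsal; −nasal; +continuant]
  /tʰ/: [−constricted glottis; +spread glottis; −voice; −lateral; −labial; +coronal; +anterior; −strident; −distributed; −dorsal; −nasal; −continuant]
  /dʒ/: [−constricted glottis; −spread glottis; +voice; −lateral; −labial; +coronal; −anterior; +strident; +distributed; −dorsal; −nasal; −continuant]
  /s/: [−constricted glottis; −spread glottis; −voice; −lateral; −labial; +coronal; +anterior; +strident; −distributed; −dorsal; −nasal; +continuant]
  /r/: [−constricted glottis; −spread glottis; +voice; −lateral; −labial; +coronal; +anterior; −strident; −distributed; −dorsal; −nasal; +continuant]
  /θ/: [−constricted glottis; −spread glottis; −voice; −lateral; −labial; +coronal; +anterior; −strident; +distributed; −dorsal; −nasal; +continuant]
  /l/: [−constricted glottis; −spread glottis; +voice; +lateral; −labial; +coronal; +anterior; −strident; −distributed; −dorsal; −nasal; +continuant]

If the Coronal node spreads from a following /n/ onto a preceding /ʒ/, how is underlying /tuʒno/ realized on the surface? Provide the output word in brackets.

Terminals under Coronal in this geometry: [coronal], [anterior], [strident], [distributed].
The target acquires /n/'s values for everything under Coronal — [+coronal], [+anterior], [−strident], [−distributed] — while keeping its own [constricted glottis], [spread glottis], [voice], ….
The resulting bundle matches /r/ in the inventory; substituting it for /ʒ/ gives [turno].

[turno]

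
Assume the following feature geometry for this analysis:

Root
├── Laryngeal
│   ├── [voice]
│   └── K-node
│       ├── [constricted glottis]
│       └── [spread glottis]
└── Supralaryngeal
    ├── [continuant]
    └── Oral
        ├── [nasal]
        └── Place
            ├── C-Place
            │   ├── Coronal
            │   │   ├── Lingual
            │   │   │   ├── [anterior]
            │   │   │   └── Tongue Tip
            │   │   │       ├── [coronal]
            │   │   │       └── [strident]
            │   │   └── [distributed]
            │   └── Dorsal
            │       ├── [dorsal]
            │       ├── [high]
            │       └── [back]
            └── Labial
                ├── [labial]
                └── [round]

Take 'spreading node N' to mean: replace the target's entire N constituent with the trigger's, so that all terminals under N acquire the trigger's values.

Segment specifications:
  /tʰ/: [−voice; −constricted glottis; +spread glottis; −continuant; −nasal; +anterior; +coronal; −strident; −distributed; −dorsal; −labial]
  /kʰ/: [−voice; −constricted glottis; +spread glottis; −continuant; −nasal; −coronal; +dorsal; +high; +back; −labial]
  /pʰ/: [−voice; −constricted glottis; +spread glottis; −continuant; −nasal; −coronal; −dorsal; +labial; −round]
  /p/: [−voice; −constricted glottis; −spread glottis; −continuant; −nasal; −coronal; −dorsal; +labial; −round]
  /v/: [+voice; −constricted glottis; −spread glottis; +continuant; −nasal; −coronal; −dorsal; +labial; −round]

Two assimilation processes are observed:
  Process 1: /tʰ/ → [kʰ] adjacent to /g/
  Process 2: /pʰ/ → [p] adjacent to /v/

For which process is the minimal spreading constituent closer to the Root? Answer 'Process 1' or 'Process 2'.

Process 1 alters [coronal], [anterior], [distributed], [strident], [dorsal], [high], [back]; the lowest common ancestor is C-Place (depth 4 from Root).
Process 2: the feature that changes is [spread glottis]; the minimal node is [spread glottis] (depth 3).
[spread glottis] is closer to Root than C-Place, so Process 2 spreads the higher node.

Process 2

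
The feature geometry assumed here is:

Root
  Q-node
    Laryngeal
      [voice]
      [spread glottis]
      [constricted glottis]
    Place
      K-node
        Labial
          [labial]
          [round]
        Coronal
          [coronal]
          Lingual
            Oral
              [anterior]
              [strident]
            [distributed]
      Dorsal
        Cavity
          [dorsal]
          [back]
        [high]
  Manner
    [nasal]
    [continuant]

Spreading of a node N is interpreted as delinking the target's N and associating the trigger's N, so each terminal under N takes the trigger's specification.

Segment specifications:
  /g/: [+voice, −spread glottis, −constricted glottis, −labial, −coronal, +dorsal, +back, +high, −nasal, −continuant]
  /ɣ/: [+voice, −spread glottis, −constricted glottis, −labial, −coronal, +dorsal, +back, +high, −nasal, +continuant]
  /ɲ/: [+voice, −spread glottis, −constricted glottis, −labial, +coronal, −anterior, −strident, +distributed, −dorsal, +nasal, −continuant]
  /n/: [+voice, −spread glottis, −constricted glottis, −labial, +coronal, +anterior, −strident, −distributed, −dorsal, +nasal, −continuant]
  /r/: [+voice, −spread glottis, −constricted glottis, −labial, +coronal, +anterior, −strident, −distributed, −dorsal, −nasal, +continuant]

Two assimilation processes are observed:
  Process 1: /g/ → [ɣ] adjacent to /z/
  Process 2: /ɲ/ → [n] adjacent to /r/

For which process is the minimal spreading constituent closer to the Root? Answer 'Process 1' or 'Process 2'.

Process 1

Process 1: the feature that changes is [continuant]; the minimal node is [continuant] (depth 2).
Process 2: the features that change are [anterior], [distributed]; the minimal node is Lingual (depth 5).
[continuant] is closer to Root than Lingual, so Process 1 spreads the higher node.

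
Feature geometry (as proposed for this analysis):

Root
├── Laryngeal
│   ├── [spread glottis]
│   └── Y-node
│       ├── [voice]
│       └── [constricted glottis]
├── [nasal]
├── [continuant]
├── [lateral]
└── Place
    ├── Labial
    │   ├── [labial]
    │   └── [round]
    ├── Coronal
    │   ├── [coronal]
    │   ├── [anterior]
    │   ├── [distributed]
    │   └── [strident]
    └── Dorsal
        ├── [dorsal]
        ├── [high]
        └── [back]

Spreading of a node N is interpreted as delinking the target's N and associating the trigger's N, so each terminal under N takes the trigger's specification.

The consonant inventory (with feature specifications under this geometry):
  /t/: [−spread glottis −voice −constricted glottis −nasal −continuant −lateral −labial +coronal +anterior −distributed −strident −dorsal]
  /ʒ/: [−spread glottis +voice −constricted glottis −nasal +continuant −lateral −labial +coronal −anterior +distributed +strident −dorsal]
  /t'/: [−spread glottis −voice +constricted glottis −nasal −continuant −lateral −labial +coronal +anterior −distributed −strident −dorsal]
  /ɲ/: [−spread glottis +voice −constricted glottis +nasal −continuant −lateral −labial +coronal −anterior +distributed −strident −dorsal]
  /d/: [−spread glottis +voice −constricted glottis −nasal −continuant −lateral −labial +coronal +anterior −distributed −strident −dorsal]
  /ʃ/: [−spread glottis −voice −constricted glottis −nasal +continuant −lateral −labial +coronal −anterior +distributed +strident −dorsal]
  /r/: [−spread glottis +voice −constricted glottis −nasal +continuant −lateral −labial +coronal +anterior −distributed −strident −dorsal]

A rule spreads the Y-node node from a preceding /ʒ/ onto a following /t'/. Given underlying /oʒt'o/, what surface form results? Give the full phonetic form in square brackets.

[oʒdo]

Terminals under Y-node in this geometry: [voice], [constricted glottis].
Spreading Y-node from /ʒ/ onto /t'/ replaces those values with /ʒ/'s: [+voice], [−constricted glottis]. Features outside Y-node ([spread glottis], [nasal], [continuant], …) stay as in /t'/.
The resulting bundle matches /d/ in the inventory; substituting it for /t'/ gives [oʒdo].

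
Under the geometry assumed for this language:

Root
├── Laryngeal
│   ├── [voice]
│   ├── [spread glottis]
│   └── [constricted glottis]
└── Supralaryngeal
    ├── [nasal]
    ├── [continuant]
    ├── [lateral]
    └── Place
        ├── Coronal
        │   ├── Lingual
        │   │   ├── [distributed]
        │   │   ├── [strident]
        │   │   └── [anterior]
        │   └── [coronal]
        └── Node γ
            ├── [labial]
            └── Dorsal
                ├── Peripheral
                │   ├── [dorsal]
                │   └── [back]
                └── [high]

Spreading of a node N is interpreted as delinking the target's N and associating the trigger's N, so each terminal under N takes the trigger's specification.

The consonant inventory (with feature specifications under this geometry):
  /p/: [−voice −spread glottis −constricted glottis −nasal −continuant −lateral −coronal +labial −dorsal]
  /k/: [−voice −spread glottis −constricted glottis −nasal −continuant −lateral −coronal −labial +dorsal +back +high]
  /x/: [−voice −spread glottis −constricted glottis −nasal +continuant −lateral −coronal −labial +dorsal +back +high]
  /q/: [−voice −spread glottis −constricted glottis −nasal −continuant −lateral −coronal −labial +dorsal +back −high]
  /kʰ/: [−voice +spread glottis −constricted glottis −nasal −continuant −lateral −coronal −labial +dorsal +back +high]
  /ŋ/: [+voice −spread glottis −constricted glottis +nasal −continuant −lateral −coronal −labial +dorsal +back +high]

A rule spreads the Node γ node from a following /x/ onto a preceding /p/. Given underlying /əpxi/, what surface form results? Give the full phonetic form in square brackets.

Node γ immediately or transitively dominates [labial], [dorsal], [back], [high].
After delinking /p/'s Node γ and linking /x/'s, the affected terminals become [−labial], [+dorsal], [+back], [+high]; [voice], [spread glottis], [constricted glottis], … (outside Node γ) are retained from /p/.
The resulting bundle matches /k/ in the inventory; substituting it for /p/ gives [əkxi].

[əkxi]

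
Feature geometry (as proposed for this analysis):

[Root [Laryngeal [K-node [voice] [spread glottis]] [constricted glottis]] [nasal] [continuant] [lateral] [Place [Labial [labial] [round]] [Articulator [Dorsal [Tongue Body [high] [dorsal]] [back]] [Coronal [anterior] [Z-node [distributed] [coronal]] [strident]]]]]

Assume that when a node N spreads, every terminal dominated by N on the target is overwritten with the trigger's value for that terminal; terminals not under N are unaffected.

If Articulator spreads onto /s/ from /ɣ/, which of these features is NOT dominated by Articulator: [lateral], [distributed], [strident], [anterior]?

Articulator dominates exactly [high], [dorsal], [back], [anterior], [distributed], [coronal], [strident].
Of the listed options, [strident], [distributed], [anterior] are among these and would be overwritten by spreading Articulator.
But [lateral] is a dependent of Root, outside Articulator; it is therefore untouched by the spreading.

[lateral]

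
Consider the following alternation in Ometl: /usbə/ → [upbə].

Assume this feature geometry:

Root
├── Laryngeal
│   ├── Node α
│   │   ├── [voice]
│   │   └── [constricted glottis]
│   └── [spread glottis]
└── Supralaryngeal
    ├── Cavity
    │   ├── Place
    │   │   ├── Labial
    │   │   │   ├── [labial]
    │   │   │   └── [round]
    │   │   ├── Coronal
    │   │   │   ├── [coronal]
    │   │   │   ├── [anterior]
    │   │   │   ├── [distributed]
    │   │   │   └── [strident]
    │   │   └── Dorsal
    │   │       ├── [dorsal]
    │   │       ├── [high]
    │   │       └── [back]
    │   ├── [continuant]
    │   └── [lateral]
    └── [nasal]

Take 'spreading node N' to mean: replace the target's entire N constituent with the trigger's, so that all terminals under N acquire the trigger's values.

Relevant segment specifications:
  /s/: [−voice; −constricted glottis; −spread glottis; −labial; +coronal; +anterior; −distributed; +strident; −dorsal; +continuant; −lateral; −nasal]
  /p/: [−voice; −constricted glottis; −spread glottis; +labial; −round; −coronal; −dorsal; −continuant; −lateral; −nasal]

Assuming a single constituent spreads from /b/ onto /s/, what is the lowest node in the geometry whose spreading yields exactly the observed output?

Cavity

Comparing /s/ with its surface form [p], the features that change are [continuant], [labial], [round], [coronal], [anterior], [distributed], [strident].
Tracing each changed feature up the tree, the paths first meet at Cavity; any lower node misses at least one of them.
Delinking /s/'s Cavity and associating /b/'s Cavity gives precisely the feature bundle of [p].
[voice] stays as in /s/ although /b/ differs there, so no node dominating it spread; among the remaining candidates Cavity is the lowest that derives the output.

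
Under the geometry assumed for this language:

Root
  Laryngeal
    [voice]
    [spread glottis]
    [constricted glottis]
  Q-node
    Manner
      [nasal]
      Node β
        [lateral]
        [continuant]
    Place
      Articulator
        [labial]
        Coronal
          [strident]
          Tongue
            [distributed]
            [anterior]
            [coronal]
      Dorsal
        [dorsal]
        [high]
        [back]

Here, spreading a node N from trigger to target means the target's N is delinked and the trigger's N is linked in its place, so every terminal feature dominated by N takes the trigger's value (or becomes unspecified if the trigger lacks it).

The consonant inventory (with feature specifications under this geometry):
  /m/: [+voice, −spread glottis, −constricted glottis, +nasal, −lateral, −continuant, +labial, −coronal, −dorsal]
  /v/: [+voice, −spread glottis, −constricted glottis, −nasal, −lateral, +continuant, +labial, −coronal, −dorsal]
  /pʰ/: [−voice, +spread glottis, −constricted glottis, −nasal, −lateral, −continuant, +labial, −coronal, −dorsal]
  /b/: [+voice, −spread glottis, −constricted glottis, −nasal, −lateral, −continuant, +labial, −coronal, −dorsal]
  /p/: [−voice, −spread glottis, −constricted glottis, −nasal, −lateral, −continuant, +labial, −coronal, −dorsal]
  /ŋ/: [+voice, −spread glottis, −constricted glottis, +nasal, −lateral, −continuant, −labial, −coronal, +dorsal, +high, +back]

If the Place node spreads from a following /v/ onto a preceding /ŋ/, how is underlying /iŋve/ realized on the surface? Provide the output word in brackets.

Place immediately or transitively dominates [labial], [strident], [distributed], [anterior], [coronal], [dorsal], [high], [back].
After delinking /ŋ/'s Place and linking /v/'s, the affected terminals become [+labial], [−coronal], [−dorsal]; [voice], [spread glottis], [constricted glottis], … (outside Place) are retained from /ŋ/.
This feature bundle is that of [m], so /iŋve/ surfaces as [imve].

[imve]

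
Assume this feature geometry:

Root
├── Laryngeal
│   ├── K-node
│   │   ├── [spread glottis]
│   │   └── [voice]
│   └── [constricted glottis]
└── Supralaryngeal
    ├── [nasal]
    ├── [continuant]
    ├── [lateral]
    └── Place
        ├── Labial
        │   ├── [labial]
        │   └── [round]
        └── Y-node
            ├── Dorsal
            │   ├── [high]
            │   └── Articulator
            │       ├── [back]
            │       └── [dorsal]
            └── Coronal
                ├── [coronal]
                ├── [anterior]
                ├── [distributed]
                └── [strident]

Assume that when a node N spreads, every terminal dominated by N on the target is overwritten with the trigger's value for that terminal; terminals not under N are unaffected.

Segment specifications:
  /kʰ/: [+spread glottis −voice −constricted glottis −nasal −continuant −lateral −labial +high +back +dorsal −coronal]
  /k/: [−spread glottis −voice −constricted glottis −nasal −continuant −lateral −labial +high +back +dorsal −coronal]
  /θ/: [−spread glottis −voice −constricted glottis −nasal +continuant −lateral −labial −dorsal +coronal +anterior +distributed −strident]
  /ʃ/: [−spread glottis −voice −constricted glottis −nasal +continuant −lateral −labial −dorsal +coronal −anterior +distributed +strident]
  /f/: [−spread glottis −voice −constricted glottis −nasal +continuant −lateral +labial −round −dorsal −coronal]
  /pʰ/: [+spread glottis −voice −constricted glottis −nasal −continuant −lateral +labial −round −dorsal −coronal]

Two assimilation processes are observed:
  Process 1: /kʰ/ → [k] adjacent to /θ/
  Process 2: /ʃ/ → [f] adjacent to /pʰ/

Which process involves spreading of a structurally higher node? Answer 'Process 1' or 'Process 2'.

Process 2

In Process 1, [spread glottis] changes, so the minimal spreading node is [spread glottis] at depth 3.
Process 2 alters [labial], [round], [coronal], [anterior], [distributed], [strident]; the lowest common ancestor is Place (depth 2 from Root).
Place is closer to Root than [spread glottis], so Process 2 spreads the higher node.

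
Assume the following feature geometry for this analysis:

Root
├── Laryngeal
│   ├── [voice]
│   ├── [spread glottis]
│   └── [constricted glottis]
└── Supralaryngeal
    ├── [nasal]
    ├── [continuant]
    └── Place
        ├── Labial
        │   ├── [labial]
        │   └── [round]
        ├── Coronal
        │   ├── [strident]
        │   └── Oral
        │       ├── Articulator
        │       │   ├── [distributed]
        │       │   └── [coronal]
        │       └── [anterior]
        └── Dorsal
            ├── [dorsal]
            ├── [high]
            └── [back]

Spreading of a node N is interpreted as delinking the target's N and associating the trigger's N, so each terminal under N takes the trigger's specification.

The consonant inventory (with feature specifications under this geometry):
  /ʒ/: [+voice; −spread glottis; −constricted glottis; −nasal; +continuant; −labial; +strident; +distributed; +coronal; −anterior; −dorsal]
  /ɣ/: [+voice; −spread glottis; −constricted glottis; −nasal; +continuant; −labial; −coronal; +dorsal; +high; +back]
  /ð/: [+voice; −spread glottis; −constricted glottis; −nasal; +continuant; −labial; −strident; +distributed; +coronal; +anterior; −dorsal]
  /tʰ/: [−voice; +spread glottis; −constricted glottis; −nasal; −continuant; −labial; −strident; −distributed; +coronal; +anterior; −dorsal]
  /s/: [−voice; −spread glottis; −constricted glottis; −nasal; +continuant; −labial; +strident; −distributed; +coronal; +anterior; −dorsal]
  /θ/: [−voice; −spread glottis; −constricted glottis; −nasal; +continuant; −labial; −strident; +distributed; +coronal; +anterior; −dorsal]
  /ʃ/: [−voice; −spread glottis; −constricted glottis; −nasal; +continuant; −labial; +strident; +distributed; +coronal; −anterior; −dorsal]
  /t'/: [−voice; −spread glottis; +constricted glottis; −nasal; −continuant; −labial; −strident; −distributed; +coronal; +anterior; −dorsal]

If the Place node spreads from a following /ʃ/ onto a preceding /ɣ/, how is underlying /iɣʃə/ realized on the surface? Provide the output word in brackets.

[iʒʃə]

The Place node dominates the terminals [labial], [round], [strident], [distributed], [coronal], [anterior], [dorsal], [high], [back].
After delinking /ɣ/'s Place and linking /ʃ/'s, the affected terminals become [−labial], [+strident], [+distributed], [+coronal], [−anterior], [−dorsal]; [voice], [spread glottis], [constricted glottis], … (outside Place) are retained from /ɣ/.
Among the inventory, only /ʒ/ has exactly this specification, giving the surface form [iʒʃə].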